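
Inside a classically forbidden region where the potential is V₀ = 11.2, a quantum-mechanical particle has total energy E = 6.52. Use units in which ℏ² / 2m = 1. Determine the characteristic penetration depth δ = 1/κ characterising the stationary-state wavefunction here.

δ = 0.462

Since E < V₀ the TISE in this region is ψ'' = κ²ψ with κ = √(2m(V₀ − E))/ℏ.
κ = √(2 × 0.5 × 4.68) = 2.163. The penetration depth is δ = 1/κ = 0.462.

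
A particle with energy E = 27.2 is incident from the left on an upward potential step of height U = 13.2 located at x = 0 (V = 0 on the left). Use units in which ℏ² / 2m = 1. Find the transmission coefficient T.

T = 0.973

On each side the TISE gives plane waves with k = √(2m(E − V))/ℏ: k₁ = √(2·½·27.2) = 5.215, k₂ = √(2·½·14) = 3.742.
Matching ψ and ψ′ at x = 0 gives r = (k₁ − k₂)/(k₁ + k₂), so R = r² = 0.02707 and T = 1 − R = 0.9729.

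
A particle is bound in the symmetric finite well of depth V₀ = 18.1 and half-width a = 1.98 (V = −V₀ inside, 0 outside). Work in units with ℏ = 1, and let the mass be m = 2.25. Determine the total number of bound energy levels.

N = 12

The dimensionless depth is z₀ = a√(2mV₀)/ℏ = 1.98 × √(81.45) = 17.87.
The even/odd transcendental equations gain one root per π/2 in z₀, giving N = 1 + ⌊2z₀/π⌋ = 1 + ⌊11.38⌋ = 12.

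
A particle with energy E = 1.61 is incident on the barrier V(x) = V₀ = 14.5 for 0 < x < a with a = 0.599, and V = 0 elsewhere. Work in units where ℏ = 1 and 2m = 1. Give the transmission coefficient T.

E < V₀: inside the barrier ψ ∝ e^{±κx} with κ = √(2m(V₀ − E))/ℏ = 3.590.
κa = 2.151, sinh(κa) = 4.237.
The exact tunnelling result is T⁻¹ = 1 + V₀² sinh²(κa) / [4E(V₀ − E)] = 46.46, so T = 0.0215.

T = 0.0215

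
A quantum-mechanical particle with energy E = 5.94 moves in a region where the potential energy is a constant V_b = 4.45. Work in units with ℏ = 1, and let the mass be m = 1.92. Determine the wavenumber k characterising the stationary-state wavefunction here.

k = 2.39

With E > V_b the solution is oscillatory, ψ ∝ e^{±ikx} with k = √(2m(E − V_b))/ℏ.
k = √(2 × 1.92 × 1.49) = 2.392.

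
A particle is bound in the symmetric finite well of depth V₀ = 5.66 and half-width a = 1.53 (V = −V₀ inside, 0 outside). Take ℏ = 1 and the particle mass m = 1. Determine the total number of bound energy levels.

The dimensionless depth is z₀ = a√(2mV₀)/ℏ = 1.53 × √(11.32) = 5.148.
A new bound state (alternating even/odd) appears each time z₀ passes a multiple of π/2, so N = ⌊2z₀/π⌋ + 1 = ⌊3.277⌋ + 1 = 4.

N = 4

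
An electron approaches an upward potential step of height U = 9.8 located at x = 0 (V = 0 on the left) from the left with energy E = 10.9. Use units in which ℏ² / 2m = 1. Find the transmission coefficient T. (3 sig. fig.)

T = 0.732

The wavenumbers are k₁ = √(2mE)/ℏ = 3.302 on the left and k₂ = √(2m(E − U))/ℏ = 1.049 on the right.
Continuity of ψ and ψ′ at the step yields the reflection amplitude r = (k₁ − k₂)/(k₁ + k₂) = 0.5178; thus R = |r|² = 0.2681, T = 0.7319.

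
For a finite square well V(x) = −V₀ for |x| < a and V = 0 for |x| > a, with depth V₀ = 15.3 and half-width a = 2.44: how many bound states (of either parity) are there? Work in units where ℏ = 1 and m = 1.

N = 9

The dimensionless depth is z₀ = a√(2mV₀)/ℏ = 2.44 × √(30.60) = 13.50.
A new bound state (alternating even/odd) appears each time z₀ passes a multiple of π/2, so N = ⌊2z₀/π⌋ + 1 = ⌊8.593⌋ + 1 = 9.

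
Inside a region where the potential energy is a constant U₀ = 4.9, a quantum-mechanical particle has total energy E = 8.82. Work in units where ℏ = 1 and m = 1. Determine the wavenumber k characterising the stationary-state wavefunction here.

k = 2.80

With E > U₀ the solution is oscillatory, ψ ∝ e^{±ikx} with k = √(2m(E − U₀))/ℏ.
k = √(2 × 1 × 3.92) = 2.800.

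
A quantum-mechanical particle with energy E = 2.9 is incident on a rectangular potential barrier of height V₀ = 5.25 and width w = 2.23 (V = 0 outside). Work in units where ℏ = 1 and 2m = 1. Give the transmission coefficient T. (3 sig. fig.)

T = 0.00424

E < V₀: inside the barrier ψ ∝ e^{±κx} with κ = √(2m(V₀ − E))/ℏ = 1.533.
κw = 3.419, sinh(κw) = 15.25.
Matching ψ, ψ′ at both faces gives T = [1 + V₀² sinh²(κw) / (4E(V₀ − E))]⁻¹ = 1/236.0 = 0.00424.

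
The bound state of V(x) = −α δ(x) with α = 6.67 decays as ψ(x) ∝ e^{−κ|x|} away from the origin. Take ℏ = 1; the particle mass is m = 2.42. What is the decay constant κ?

κ = 16.1

Integrate −(ℏ²/2m)ψ'' − αδ(x)ψ = Eψ from −ε to +ε: the ψ'' term gives ψ'(0⁺) − ψ'(0⁻) and the δ term gives −(2mα/ℏ²)ψ(0).
With ψ ∝ e^{−κ|x|} this yields −2κ = −2mα/ℏ², so κ = mα/ℏ² = 16.14.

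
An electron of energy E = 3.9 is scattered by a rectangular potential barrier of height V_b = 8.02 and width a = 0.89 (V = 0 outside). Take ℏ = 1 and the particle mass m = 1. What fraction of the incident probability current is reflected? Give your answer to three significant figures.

R = 0.976

Since E < V_b the interior solution is evanescent with decay constant κ = √(2m(V_b − E))/ℏ = 2.871.
κa = 2.555, sinh(κa) = 6.395.
Matching ψ, ψ′ at both faces gives T = [1 + V_b² sinh²(κa) / (4E(V_b − E))]⁻¹ = 1/41.93 = 0.0238.
R = 1 − T = 0.976.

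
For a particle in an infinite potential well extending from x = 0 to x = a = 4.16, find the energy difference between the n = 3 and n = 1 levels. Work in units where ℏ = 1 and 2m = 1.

ΔE = 4.56

E_n = n²π²ℏ²/(2ma²), so ΔE = (3² − 1²) π²ℏ²/(2ma²).
ΔE = 8 × π² / (2 × 0.5 × 4.16²) = 4.563.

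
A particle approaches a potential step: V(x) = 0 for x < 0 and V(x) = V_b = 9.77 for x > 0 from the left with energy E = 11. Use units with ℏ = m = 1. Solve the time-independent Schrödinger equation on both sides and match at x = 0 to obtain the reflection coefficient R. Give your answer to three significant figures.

R = 0.249

On each side the TISE gives plane waves with k = √(2m(E − V))/ℏ: k₁ = √(2·1·11) = 4.690, k₂ = √(2·1·1.23) = 1.568.
Matching ψ and ψ′ at x = 0 gives r = (k₁ − k₂)/(k₁ + k₂), so R = r² = 0.2488 and T = 1 − R = 0.7512.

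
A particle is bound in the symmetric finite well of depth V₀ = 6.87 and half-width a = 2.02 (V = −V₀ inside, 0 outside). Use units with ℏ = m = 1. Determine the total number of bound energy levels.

Define the well-strength parameter z₀ = (a/ℏ)√(2mV₀) = 2.02 × √(2·1·6.87) = 7.488.
A new bound state (alternating even/odd) appears each time z₀ passes a multiple of π/2, so N = ⌊2z₀/π⌋ + 1 = ⌊4.767⌋ + 1 = 5.

N = 5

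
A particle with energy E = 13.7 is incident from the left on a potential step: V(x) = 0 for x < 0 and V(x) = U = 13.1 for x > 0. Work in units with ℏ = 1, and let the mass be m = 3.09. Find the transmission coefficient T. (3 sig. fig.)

The wavenumbers are k₁ = √(2mE)/ℏ = 9.201 on the left and k₂ = √(2m(E − U))/ℏ = 1.926 on the right.
Continuity of ψ and ψ′ at the step yields the reflection amplitude r = (k₁ − k₂)/(k₁ + k₂) = 0.6539; thus R = |r|² = 0.4276, T = 0.5724.

T = 0.572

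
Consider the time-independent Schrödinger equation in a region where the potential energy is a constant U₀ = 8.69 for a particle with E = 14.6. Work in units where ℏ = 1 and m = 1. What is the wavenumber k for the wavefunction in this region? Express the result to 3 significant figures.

With E > U₀ the solution is oscillatory, ψ ∝ e^{±ikx} with k = √(2m(E − U₀))/ℏ.
k = √(2 × 1 × 5.91) = 3.438.

k = 3.44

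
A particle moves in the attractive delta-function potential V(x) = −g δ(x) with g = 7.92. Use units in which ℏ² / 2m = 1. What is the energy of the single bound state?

The bound state is ψ(x) = √κ e^{−κ|x|}. The derivative jump ψ'(0⁺) − ψ'(0⁻) = −(2mg/ℏ²)ψ(0) fixes κ = mg/ℏ² = 3.960.
Then E = −ℏ²κ²/(2m) = −mg²/(2ℏ²) = -15.68.

E = -15.7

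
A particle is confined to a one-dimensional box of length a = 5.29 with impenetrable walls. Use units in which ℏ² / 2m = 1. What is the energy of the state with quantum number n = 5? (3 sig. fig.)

The infinite-well eigenfunctions ψ_n = √(2/a) sin(nπx/a) vanish at both walls, giving E_n = n²π²ℏ²/(2ma²).
E_5 = 5² × π² / (2 × 0.5 × 5.29²) = 8.817.

E = 8.82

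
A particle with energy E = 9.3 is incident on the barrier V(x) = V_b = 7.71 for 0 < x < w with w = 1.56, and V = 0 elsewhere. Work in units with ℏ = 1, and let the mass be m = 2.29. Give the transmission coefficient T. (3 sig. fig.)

T = 0.564

Above the barrier the interior wavenumber is k₂ = √(2m(E − V_b))/ℏ = 2.699, giving phase k₂w = 4.210.
Matching at both interfaces gives T⁻¹ = 1 + V_b² sin²(k₂w) / [4E(E − V_b)] = 1.772, hence T = 0.564.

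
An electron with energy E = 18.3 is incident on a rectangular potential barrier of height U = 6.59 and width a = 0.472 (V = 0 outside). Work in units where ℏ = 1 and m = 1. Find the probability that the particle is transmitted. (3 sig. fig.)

T = 0.972

E > U: inside the barrier k₂ = √(2m(E − U))/ℏ = 4.839, k₂a = 2.284.
T = [1 + U² sin²(k₂a) / (4E(E − U))]⁻¹ = 1/1.029 = 0.972.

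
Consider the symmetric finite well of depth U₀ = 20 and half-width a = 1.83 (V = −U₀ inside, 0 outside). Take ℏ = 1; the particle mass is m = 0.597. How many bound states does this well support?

N = 6

The dimensionless depth is z₀ = a√(2mU₀)/ℏ = 1.83 × √(23.88) = 8.943.
The even/odd transcendental equations gain one root per π/2 in z₀, giving N = 1 + ⌊2z₀/π⌋ = 1 + ⌊5.693⌋ = 6.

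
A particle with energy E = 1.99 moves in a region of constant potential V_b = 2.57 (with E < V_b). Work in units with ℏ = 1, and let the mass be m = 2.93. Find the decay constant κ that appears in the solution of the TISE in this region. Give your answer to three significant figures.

Since E < V_b the TISE in this region is ψ'' = κ²ψ with κ = √(2m(V_b − E))/ℏ.
κ = √(2 × 2.93 × 0.58) = 1.844.

κ = 1.84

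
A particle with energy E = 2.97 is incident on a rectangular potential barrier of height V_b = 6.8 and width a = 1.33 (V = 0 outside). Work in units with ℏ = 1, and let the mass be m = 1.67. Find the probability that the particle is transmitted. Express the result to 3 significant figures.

T = 0.000291

Since E < V_b the interior solution is evanescent with decay constant κ = √(2m(V_b − E))/ℏ = 3.577.
κa = 4.757, sinh(κa) = 58.19.
The exact tunnelling result is T⁻¹ = 1 + V_b² sinh²(κa) / [4E(V_b − E)] = 3442, so T = 0.000291.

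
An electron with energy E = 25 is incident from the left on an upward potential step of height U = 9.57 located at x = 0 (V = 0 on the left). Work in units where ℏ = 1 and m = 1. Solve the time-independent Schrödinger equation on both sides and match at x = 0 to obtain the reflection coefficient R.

R = 0.0144

On each side the TISE gives plane waves with k = √(2m(E − V))/ℏ: k₁ = √(2·1·25) = 7.071, k₂ = √(2·1·15.43) = 5.555.
Matching ψ and ψ′ at x = 0 gives r = (k₁ − k₂)/(k₁ + k₂), so R = r² = 0.01441 and T = 1 − R = 0.9856.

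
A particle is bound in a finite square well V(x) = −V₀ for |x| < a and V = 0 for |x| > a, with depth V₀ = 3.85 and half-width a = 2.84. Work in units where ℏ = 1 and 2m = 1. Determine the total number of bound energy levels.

Define the well-strength parameter z₀ = (a/ℏ)√(2mV₀) = 2.84 × √(2·0.5·3.85) = 5.572.
A new bound state (alternating even/odd) appears each time z₀ passes a multiple of π/2, so N = ⌊2z₀/π⌋ + 1 = ⌊3.548⌋ + 1 = 4.

N = 4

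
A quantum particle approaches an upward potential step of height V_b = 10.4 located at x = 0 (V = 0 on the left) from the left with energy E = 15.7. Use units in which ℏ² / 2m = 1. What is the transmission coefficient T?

T = 0.930

On each side the TISE gives plane waves with k = √(2m(E − V))/ℏ: k₁ = √(2·½·15.7) = 3.962, k₂ = √(2·½·5.3) = 2.302.
Matching ψ and ψ′ at x = 0 gives r = (k₁ − k₂)/(k₁ + k₂), so R = r² = 0.07023 and T = 1 − R = 0.9298.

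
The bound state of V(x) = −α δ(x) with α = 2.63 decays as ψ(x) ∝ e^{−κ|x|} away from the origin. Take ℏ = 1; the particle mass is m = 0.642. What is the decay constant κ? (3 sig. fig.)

κ = 1.69

Integrate −(ℏ²/2m)ψ'' − αδ(x)ψ = Eψ from −ε to +ε: the ψ'' term gives ψ'(0⁺) − ψ'(0⁻) and the δ term gives −(2mα/ℏ²)ψ(0).
With ψ ∝ e^{−κ|x|} this yields −2κ = −2mα/ℏ², so κ = mα/ℏ² = 1.688.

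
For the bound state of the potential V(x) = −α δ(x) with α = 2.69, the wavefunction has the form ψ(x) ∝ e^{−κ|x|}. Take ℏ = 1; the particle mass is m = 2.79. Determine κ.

κ = 7.51

Integrating the TISE across x = 0 gives the cusp condition ψ'(0⁺) − ψ'(0⁻) = −(2mα/ℏ²)ψ(0).
With ψ ∝ e^{−κ|x|} this yields −2κ = −2mα/ℏ², so κ = mα/ℏ² = 7.505.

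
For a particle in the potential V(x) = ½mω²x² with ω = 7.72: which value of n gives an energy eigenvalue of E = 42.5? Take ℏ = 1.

Invert E_n = (n + ½)ℏω: n = E/ℏω − ½ = 5.005, so n = 5.

n = 5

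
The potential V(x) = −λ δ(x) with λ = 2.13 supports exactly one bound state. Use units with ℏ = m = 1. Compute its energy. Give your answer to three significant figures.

The bound state is ψ(x) = √κ e^{−κ|x|}. The derivative jump ψ'(0⁺) − ψ'(0⁻) = −(2mλ/ℏ²)ψ(0) fixes κ = mλ/ℏ² = 2.130.
Then E = −ℏ²κ²/(2m) = −mλ²/(2ℏ²) = -2.268.

E = -2.27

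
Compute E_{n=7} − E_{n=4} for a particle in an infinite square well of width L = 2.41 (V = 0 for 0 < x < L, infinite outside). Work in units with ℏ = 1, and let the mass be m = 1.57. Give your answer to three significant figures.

E_n = n²π²ℏ²/(2mL²), so ΔE = (7² − 4²) π²ℏ²/(2mL²).
ΔE = 33 × π² / (2 × 1.57 × 2.41²) = 17.86.

ΔE = 17.9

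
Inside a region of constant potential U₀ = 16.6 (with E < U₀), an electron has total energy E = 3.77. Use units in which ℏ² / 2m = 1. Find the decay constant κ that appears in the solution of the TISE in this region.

Since E < U₀ the TISE in this region is ψ'' = κ²ψ with κ = √(2m(U₀ − E))/ℏ.
κ = √(2 × 0.5 × 12.83) = 3.582.

κ = 3.58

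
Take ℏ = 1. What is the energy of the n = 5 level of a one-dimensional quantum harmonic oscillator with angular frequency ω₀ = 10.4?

E = 57.2

The oscillator eigenvalues are E_n = ℏω₀(n + ½), so E_5 = 10.4 × 5.5 = 57.20.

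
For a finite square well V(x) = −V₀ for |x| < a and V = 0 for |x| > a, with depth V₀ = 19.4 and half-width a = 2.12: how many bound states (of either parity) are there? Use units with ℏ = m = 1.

Define the well-strength parameter z₀ = (a/ℏ)√(2mV₀) = 2.12 × √(2·1·19.4) = 13.21.
A new bound state (alternating even/odd) appears each time z₀ passes a multiple of π/2, so N = ⌊2z₀/π⌋ + 1 = ⌊8.407⌋ + 1 = 9.

N = 9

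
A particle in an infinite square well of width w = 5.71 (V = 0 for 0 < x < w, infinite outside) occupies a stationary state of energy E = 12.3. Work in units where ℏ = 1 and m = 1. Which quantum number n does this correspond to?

n = 9

For an infinite well E_n = n²π²ℏ²/(2mw²), so n = (w/πℏ)√(2mE).
n = (5.71/π) × √(2 × 1 × 12.3) = 9.015 → n = 9.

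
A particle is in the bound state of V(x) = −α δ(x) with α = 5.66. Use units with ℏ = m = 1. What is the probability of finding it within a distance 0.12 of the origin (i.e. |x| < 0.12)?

The normalised bound state is ψ = √κ e^{−κ|x|} with κ = mα/ℏ² = 5.660.
P(|x| < d) = ∫_{−d}^{d} κ e^{−2κ|x|} dx = 1 − e^{−2κd} = 1 − e^{−1.358} = 0.7429.

P = 0.743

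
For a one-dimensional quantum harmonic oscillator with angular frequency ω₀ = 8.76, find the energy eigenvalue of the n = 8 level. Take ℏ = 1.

Using E_n = (n + ½)ℏω₀: E_8 = 8.5 × 8.76 = 74.46.

E = 74.5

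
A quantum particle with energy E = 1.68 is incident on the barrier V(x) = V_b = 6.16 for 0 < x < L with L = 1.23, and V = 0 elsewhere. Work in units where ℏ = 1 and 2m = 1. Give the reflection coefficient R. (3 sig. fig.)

R = 0.983

E < V_b: inside the barrier ψ ∝ e^{±κx} with κ = √(2m(V_b − E))/ℏ = 2.117.
κL = 2.603, sinh(κL) = 6.718.
The exact tunnelling result is T⁻¹ = 1 + V_b² sinh²(κL) / [4E(V_b − E)] = 57.88, so T = 0.0173.
R = 1 − T = 0.983.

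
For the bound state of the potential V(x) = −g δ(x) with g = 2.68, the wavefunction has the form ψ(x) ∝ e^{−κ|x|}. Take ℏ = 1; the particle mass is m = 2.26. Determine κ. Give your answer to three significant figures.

Integrating the TISE across x = 0 gives the cusp condition ψ'(0⁺) − ψ'(0⁻) = −(2mg/ℏ²)ψ(0).
With ψ ∝ e^{−κ|x|} this yields −2κ = −2mg/ℏ², so κ = mg/ℏ² = 6.057.

κ = 6.06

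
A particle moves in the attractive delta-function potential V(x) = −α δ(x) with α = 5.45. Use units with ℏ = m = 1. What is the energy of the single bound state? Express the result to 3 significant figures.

The bound state is ψ(x) = √κ e^{−κ|x|}. The derivative jump ψ'(0⁺) − ψ'(0⁻) = −(2mα/ℏ²)ψ(0) fixes κ = mα/ℏ² = 5.450.
Then E = −ℏ²κ²/(2m) = −mα²/(2ℏ²) = -14.85.

E = -14.9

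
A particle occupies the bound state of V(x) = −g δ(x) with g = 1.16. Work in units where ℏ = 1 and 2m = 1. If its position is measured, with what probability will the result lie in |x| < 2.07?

P = 0.909

The normalised bound state is ψ = √κ e^{−κ|x|} with κ = mg/ℏ² = 0.5800.
P(|x| < d) = ∫_{−d}^{d} κ e^{−2κ|x|} dx = 1 − e^{−2κd} = 1 − e^{−2.401} = 0.9094.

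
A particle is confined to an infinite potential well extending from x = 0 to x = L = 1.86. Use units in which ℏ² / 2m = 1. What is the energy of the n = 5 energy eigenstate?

The infinite-well eigenfunctions ψ_n = √(2/L) sin(nπx/L) vanish at both walls, giving E_n = n²π²ℏ²/(2mL²).
E_5 = 5² × π² / (2 × 0.5 × 1.86²) = 71.32.

E = 71.3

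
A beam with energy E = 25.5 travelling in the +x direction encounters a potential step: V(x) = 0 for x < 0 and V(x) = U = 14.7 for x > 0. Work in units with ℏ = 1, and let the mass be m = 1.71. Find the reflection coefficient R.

The wavenumbers are k₁ = √(2mE)/ℏ = 9.339 on the left and k₂ = √(2m(E − U))/ℏ = 6.077 on the right.
Matching ψ and ψ′ at x = 0 gives r = (k₁ − k₂)/(k₁ + k₂), so R = r² = 0.04475 and T = 1 − R = 0.9553.

R = 0.0447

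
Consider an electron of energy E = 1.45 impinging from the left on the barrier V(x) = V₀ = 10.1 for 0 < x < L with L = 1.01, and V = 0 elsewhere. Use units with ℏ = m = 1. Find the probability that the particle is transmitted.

T = 0.000442

Since E < V₀ the interior solution is evanescent with decay constant κ = √(2m(V₀ − E))/ℏ = 4.159.
κL = 4.201, sinh(κL) = 33.37.
Matching ψ, ψ′ at both faces gives T = [1 + V₀² sinh²(κL) / (4E(V₀ − E))]⁻¹ = 1/2265 = 0.000442.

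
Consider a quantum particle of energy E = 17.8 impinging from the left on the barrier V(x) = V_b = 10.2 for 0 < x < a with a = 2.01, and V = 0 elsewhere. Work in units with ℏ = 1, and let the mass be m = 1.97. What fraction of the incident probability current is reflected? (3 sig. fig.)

E > V_b: inside the barrier k₂ = √(2m(E − V_b))/ℏ = 5.472, k₂a = 11.00.
Matching at both interfaces gives T⁻¹ = 1 + V_b² sin²(k₂a) / [4E(E − V_b)] = 1.192, hence T = 0.839.
R = 1 − T = 0.161.

R = 0.161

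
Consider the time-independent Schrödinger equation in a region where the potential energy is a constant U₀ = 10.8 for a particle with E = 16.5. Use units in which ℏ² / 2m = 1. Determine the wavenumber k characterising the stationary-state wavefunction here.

k = 2.39

With E > U₀ the solution is oscillatory, ψ ∝ e^{±ikx} with k = √(2m(E − U₀))/ℏ.
k = √(2 × 0.5 × 5.7) = 2.387.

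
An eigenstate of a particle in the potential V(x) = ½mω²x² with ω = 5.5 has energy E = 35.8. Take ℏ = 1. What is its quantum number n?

Invert E_n = (n + ½)ℏω: n = E/ℏω − ½ = 6.009, so n = 6.

n = 6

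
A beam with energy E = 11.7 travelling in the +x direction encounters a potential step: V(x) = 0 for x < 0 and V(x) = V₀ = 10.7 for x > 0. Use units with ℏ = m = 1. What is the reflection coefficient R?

On each side the TISE gives plane waves with k = √(2m(E − V))/ℏ: k₁ = √(2·1·11.7) = 4.837, k₂ = √(2·1·1) = 1.414.
Matching ψ and ψ′ at x = 0 gives r = (k₁ − k₂)/(k₁ + k₂), so R = r² = 0.2998 and T = 1 − R = 0.7002.

R = 0.300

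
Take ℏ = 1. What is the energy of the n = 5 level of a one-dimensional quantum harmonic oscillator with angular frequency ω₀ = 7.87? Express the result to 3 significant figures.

The oscillator eigenvalues are E_n = ℏω₀(n + ½), so E_5 = 7.87 × 5.5 = 43.29.

E = 43.3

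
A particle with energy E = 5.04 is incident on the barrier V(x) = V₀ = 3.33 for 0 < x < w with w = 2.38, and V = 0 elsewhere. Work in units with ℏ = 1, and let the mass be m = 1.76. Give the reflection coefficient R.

R = 0.0560

Above the barrier the interior wavenumber is k₂ = √(2m(E − V₀))/ℏ = 2.453, giving phase k₂w = 5.839.
T = [1 + V₀² sin²(k₂w) / (4E(E − V₀))]⁻¹ = 1/1.059 = 0.944.
R = 1 − T = 0.0560.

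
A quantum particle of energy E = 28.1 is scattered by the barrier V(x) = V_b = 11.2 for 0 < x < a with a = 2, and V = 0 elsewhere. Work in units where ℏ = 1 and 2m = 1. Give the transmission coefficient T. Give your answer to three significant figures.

Above the barrier the interior wavenumber is k₂ = √(2m(E − V_b))/ℏ = 4.111, giving phase k₂a = 8.222.
T = [1 + V_b² sin²(k₂a) / (4E(E − V_b))]⁻¹ = 1/1.057 = 0.946.

T = 0.946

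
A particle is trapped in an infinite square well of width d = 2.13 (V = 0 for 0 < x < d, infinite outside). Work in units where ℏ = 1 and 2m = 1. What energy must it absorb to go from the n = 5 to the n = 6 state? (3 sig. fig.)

E_n = n²π²ℏ²/(2md²), so ΔE = (6² − 5²) π²ℏ²/(2md²).
ΔE = 11 × π² / (2 × 0.5 × 2.13²) = 23.93.

ΔE = 23.9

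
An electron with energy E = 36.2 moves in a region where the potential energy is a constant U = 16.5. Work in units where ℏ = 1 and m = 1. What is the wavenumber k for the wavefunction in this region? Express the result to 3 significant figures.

With E > U the solution is oscillatory, ψ ∝ e^{±ikx} with k = √(2m(E − U))/ℏ.
k = √(2 × 1 × 19.7) = 6.277.

k = 6.28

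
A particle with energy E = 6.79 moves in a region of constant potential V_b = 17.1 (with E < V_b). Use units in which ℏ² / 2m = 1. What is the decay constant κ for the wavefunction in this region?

κ = 3.21

Since E < V_b the TISE in this region is ψ'' = κ²ψ with κ = √(2m(V_b − E))/ℏ.
κ = √(2 × 0.5 × 10.31) = 3.211.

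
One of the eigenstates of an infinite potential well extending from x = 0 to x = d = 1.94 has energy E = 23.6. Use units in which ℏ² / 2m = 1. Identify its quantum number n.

For an infinite well E_n = n²π²ℏ²/(2md²), so n = (d/πℏ)√(2mE).
n = (1.94/π) × √(2 × 0.5 × 23.6) = 3.000 → n = 3.

n = 3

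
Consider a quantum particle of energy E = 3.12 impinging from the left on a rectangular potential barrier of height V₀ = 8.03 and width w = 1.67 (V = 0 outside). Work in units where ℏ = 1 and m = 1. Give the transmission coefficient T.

E < V₀: inside the barrier ψ ∝ e^{±κx} with κ = √(2m(V₀ − E))/ℏ = 3.134.
κw = 5.233, sinh(κw) = 93.70.
The exact tunnelling result is T⁻¹ = 1 + V₀² sinh²(κw) / [4E(V₀ − E)] = 9239, so T = 0.000108.

T = 0.000108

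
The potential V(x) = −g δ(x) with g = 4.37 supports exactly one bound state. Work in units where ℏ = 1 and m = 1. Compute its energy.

The bound state is ψ(x) = √κ e^{−κ|x|}. The derivative jump ψ'(0⁺) − ψ'(0⁻) = −(2mg/ℏ²)ψ(0) fixes κ = mg/ℏ² = 4.370.
Then E = −ℏ²κ²/(2m) = −mg²/(2ℏ²) = -9.548.

E = -9.55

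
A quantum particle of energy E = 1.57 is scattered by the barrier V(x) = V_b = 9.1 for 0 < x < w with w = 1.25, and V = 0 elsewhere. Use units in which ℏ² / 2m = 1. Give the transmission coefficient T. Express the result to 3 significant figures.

Since E < V_b the interior solution is evanescent with decay constant κ = √(2m(V_b − E))/ℏ = 2.744.
κw = 3.430, sinh(κw) = 15.42.
The exact tunnelling result is T⁻¹ = 1 + V_b² sinh²(κw) / [4E(V_b − E)] = 417.6, so T = 0.00239.

T = 0.00239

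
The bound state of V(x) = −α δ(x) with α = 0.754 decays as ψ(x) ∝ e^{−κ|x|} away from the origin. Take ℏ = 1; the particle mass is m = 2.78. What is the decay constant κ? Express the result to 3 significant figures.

Integrating the TISE across x = 0 gives the cusp condition ψ'(0⁺) − ψ'(0⁻) = −(2mα/ℏ²)ψ(0).
With ψ ∝ e^{−κ|x|} this yields −2κ = −2mα/ℏ², so κ = mα/ℏ² = 2.096.

κ = 2.10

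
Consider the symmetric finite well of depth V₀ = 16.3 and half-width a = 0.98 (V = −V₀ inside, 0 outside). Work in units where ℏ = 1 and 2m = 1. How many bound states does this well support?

N = 3

Define the well-strength parameter z₀ = (a/ℏ)√(2mV₀) = 0.98 × √(2·0.5·16.3) = 3.957.
A new bound state (alternating even/odd) appears each time z₀ passes a multiple of π/2, so N = ⌊2z₀/π⌋ + 1 = ⌊2.519⌋ + 1 = 3.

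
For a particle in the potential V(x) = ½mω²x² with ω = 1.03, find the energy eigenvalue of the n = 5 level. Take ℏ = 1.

The oscillator eigenvalues are E_n = ℏω(n + ½), so E_5 = 1.03 × 5.5 = 5.665.

E = 5.67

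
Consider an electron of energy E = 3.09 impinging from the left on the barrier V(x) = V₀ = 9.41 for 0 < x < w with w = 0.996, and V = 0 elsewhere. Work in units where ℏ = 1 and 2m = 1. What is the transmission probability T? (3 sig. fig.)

E < V₀: inside the barrier ψ ∝ e^{±κx} with κ = √(2m(V₀ − E))/ℏ = 2.514.
κw = 2.504, sinh(κw) = 6.074.
The exact tunnelling result is T⁻¹ = 1 + V₀² sinh²(κw) / [4E(V₀ − E)] = 42.82, so T = 0.0234.

T = 0.0234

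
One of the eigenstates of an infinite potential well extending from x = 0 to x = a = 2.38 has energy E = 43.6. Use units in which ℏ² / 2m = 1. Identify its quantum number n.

From E_n = n²π²ℏ²/(2ma²) invert to n = √(2ma²E)/(πℏ).
n = (2.38/π) × √(2 × 0.5 × 43.6) = 5.002 → n = 5.

n = 5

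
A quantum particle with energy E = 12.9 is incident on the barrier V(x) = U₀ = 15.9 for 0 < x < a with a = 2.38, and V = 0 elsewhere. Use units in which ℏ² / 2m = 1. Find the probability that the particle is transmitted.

E < U₀: inside the barrier ψ ∝ e^{±κx} with κ = √(2m(U₀ − E))/ℏ = 1.732.
κa = 4.122, sinh(κa) = 30.84.
The exact tunnelling result is T⁻¹ = 1 + U₀² sinh²(κa) / [4E(U₀ − E)] = 1554, so T = 0.000643.

T = 0.000643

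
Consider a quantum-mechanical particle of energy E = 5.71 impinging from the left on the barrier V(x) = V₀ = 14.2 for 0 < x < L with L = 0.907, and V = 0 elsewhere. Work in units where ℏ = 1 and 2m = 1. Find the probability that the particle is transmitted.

E < V₀: inside the barrier ψ ∝ e^{±κx} with κ = √(2m(V₀ − E))/ℏ = 2.914.
κL = 2.643, sinh(κL) = 6.991.
Matching ψ, ψ′ at both faces gives T = [1 + V₀² sinh²(κL) / (4E(V₀ − E))]⁻¹ = 1/51.82 = 0.0193.

T = 0.0193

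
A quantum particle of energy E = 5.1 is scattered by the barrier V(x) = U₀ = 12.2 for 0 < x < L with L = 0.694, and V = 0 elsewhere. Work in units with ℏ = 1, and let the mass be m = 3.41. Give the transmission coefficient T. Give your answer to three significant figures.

Since E < U₀ the interior solution is evanescent with decay constant κ = √(2m(U₀ − E))/ℏ = 6.959.
κL = 4.829, sinh(κL) = 62.56.
Matching ψ, ψ′ at both faces gives T = [1 + U₀² sinh²(κL) / (4E(U₀ − E))]⁻¹ = 1/4022 = 0.000249.

T = 0.000249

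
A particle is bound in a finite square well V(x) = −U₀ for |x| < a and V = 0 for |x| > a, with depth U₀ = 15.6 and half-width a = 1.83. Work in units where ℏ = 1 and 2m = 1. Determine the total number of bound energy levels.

The dimensionless depth is z₀ = a√(2mU₀)/ℏ = 1.83 × √(15.60) = 7.228.
The even/odd transcendental equations gain one root per π/2 in z₀, giving N = 1 + ⌊2z₀/π⌋ = 1 + ⌊4.601⌋ = 5.

N = 5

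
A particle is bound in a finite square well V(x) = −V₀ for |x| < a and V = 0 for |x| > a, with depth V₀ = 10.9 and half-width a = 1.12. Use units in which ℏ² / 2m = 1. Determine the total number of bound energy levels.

N = 3

The dimensionless depth is z₀ = a√(2mV₀)/ℏ = 1.12 × √(10.90) = 3.698.
A new bound state (alternating even/odd) appears each time z₀ passes a multiple of π/2, so N = ⌊2z₀/π⌋ + 1 = ⌊2.354⌋ + 1 = 3.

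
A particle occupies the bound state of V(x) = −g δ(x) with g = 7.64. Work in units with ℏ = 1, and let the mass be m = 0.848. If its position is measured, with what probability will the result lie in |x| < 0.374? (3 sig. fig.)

P = 0.992

The normalised bound state is ψ = √κ e^{−κ|x|} with κ = mg/ℏ² = 6.479.
P(|x| < d) = ∫_{−d}^{d} κ e^{−2κ|x|} dx = 1 − e^{−2κd} = 1 − e^{−4.846} = 0.9921.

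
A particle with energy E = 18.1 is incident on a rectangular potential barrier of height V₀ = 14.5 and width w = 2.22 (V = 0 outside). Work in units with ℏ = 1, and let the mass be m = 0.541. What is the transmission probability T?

T = 0.581

E > V₀: inside the barrier k₂ = √(2m(E − V₀))/ℏ = 1.974, k₂w = 4.381.
T = [1 + V₀² sin²(k₂w) / (4E(E − V₀))]⁻¹ = 1/1.721 = 0.581.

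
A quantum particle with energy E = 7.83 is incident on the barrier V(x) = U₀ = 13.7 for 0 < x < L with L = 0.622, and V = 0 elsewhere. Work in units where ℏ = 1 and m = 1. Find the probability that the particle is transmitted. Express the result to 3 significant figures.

T = 0.0537

E < U₀: inside the barrier ψ ∝ e^{±κx} with κ = √(2m(U₀ − E))/ℏ = 3.426.
κL = 2.131, sinh(κL) = 4.153.
The exact tunnelling result is T⁻¹ = 1 + U₀² sinh²(κL) / [4E(U₀ − E)] = 18.61, so T = 0.0537.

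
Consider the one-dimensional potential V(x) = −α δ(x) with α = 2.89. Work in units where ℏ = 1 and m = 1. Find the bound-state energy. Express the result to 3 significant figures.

E = -4.18

For x ≠ 0 the bound state is ψ ∝ e^{−κ|x|}; integrating the TISE across the delta gives the cusp condition 2κ = 2mα/ℏ², so κ = 2.890.
Then E = −ℏ²κ²/(2m) = −mα²/(2ℏ²) = -4.176.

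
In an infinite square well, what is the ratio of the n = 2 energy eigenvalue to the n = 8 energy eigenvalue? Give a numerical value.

Since E_n ∝ n², the ratio is (2/8)² = 0.0625.

0.0625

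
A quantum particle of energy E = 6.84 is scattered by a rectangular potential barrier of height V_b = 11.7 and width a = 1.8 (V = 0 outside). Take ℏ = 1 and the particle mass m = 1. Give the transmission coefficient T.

T = 0.0000519

E < V_b: inside the barrier ψ ∝ e^{±κx} with κ = √(2m(V_b − E))/ℏ = 3.118.
κa = 5.612, sinh(κa) = 136.8.
Matching ψ, ψ′ at both faces gives T = [1 + V_b² sinh²(κa) / (4E(V_b − E))]⁻¹ = 1/19270 = 0.0000519.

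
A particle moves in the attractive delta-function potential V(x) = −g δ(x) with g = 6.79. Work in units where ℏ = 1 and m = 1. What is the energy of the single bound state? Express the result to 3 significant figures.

For x ≠ 0 the bound state is ψ ∝ e^{−κ|x|}; integrating the TISE across the delta gives the cusp condition 2κ = 2mg/ℏ², so κ = 6.790.
Then E = −ℏ²κ²/(2m) = −mg²/(2ℏ²) = -23.05.

E = -23.1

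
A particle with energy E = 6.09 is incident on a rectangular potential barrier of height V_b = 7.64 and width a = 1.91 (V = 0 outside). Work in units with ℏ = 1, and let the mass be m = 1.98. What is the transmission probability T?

T = 0.000201

Since E < V_b the interior solution is evanescent with decay constant κ = √(2m(V_b − E))/ℏ = 2.477.
κa = 4.732, sinh(κa) = 56.76.
Matching ψ, ψ′ at both faces gives T = [1 + V_b² sinh²(κa) / (4E(V_b − E))]⁻¹ = 1/4981 = 0.000201.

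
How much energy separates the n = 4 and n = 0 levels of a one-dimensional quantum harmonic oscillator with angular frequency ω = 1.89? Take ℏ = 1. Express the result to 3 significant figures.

E_n = ℏω(n + ½), so ΔE = (4 − 0) ℏω = 4 × 1.89 = 7.560.

ΔE = 7.56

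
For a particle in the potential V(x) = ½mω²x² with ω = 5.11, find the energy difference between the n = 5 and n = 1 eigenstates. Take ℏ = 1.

ΔE = 20.4

E_n = ℏω(n + ½), so ΔE = (5 − 1) ℏω = 4 × 5.11 = 20.44.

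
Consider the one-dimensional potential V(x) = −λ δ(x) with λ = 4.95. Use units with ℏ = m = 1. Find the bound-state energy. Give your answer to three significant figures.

The bound state is ψ(x) = √κ e^{−κ|x|}. The derivative jump ψ'(0⁺) − ψ'(0⁻) = −(2mλ/ℏ²)ψ(0) fixes κ = mλ/ℏ² = 4.950.
Then E = −ℏ²κ²/(2m) = −mλ²/(2ℏ²) = -12.25.

E = -12.3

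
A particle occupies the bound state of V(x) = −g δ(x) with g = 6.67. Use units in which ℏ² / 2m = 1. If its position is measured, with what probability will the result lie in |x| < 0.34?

The normalised bound state is ψ = √κ e^{−κ|x|} with κ = mg/ℏ² = 3.335.
P(|x| < d) = ∫_{−d}^{d} κ e^{−2κ|x|} dx = 1 − e^{−2κd} = 1 − e^{−2.268} = 0.8965.

P = 0.896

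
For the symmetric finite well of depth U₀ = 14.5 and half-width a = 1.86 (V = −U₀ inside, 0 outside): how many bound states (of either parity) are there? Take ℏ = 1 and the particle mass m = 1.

The dimensionless depth is z₀ = a√(2mU₀)/ℏ = 1.86 × √(29.00) = 10.02.
The even/odd transcendental equations gain one root per π/2 in z₀, giving N = 1 + ⌊2z₀/π⌋ = 1 + ⌊6.377⌋ = 7.

N = 7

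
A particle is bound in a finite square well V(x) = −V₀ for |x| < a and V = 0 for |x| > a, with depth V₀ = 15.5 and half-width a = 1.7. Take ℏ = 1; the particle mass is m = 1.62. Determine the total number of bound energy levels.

The dimensionless depth is z₀ = a√(2mV₀)/ℏ = 1.7 × √(50.22) = 12.05.
The even/odd transcendental equations gain one root per π/2 in z₀, giving N = 1 + ⌊2z₀/π⌋ = 1 + ⌊7.670⌋ = 8.

N = 8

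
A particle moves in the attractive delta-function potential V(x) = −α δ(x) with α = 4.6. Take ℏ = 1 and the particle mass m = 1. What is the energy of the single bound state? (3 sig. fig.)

For x ≠ 0 the bound state is ψ ∝ e^{−κ|x|}; integrating the TISE across the delta gives the cusp condition 2κ = 2mα/ℏ², so κ = 4.600.
Then E = −ℏ²κ²/(2m) = −mα²/(2ℏ²) = -10.58.

E = -10.6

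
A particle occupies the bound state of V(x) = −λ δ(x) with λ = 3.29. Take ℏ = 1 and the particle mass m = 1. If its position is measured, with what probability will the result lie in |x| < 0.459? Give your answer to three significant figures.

P = 0.951

The normalised bound state is ψ = √κ e^{−κ|x|} with κ = mλ/ℏ² = 3.290.
P(|x| < d) = ∫_{−d}^{d} κ e^{−2κ|x|} dx = 1 − e^{−2κd} = 1 − e^{−3.020} = 0.9512.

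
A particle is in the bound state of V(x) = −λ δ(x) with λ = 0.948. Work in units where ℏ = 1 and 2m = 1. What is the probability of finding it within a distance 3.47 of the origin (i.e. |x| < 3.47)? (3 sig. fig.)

P = 0.963

The normalised bound state is ψ = √κ e^{−κ|x|} with κ = mλ/ℏ² = 0.4740.
P(|x| < d) = ∫_{−d}^{d} κ e^{−2κ|x|} dx = 1 − e^{−2κd} = 1 − e^{−3.290} = 0.9627.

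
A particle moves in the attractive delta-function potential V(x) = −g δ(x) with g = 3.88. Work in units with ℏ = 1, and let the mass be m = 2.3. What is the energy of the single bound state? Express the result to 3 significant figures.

The bound state is ψ(x) = √κ e^{−κ|x|}. The derivative jump ψ'(0⁺) − ψ'(0⁻) = −(2mg/ℏ²)ψ(0) fixes κ = mg/ℏ² = 8.924.
Then E = −ℏ²κ²/(2m) = −mg²/(2ℏ²) = -17.31.

E = -17.3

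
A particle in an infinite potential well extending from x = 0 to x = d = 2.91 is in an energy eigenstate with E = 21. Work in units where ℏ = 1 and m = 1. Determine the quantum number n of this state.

From E_n = n²π²ℏ²/(2md²) invert to n = √(2md²E)/(πℏ).
n = (2.91/π) × √(2 × 1 × 21) = 6.003 → n = 6.

n = 6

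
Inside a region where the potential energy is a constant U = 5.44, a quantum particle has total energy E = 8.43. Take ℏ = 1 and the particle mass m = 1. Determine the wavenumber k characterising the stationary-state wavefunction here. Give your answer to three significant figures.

With E > U the solution is oscillatory, ψ ∝ e^{±ikx} with k = √(2m(E − U))/ℏ.
k = √(2 × 1 × 2.99) = 2.445.

k = 2.45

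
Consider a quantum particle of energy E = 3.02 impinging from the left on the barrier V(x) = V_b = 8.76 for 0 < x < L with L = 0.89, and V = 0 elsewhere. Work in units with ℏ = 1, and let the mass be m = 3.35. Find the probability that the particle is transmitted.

T = 0.0000581

E < V_b: inside the barrier ψ ∝ e^{±κx} with κ = √(2m(V_b − E))/ℏ = 6.201.
κL = 5.519, sinh(κL) = 124.7.
Matching ψ, ψ′ at both faces gives T = [1 + V_b² sinh²(κL) / (4E(V_b − E))]⁻¹ = 1/17220 = 0.0000581.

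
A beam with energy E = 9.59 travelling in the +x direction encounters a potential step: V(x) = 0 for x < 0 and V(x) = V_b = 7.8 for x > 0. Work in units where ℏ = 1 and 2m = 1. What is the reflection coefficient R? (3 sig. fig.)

R = 0.157

On each side the TISE gives plane waves with k = √(2m(E − V))/ℏ: k₁ = √(2·½·9.59) = 3.097, k₂ = √(2·½·1.79) = 1.338.
Continuity of ψ and ψ′ at the step yields the reflection amplitude r = (k₁ − k₂)/(k₁ + k₂) = 0.3966; thus R = |r|² = 0.1573, T = 0.8427.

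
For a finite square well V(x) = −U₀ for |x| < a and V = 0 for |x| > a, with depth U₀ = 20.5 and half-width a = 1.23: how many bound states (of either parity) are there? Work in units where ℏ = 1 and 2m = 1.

N = 4

Define the well-strength parameter z₀ = (a/ℏ)√(2mU₀) = 1.23 × √(2·0.5·20.5) = 5.569.
A new bound state (alternating even/odd) appears each time z₀ passes a multiple of π/2, so N = ⌊2z₀/π⌋ + 1 = ⌊3.545⌋ + 1 = 4.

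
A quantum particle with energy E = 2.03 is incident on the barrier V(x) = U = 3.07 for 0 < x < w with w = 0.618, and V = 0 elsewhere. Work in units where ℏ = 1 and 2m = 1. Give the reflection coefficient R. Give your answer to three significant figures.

Since E < U the interior solution is evanescent with decay constant κ = √(2m(U − E))/ℏ = 1.020.
κw = 0.6302, sinh(κw) = 0.6728.
The exact tunnelling result is T⁻¹ = 1 + U² sinh²(κw) / [4E(U − E)] = 1.505, so T = 0.664.
R = 1 − T = 0.336.

R = 0.336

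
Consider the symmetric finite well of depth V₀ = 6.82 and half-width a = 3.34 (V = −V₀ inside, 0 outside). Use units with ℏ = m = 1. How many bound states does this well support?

N = 8

Define the well-strength parameter z₀ = (a/ℏ)√(2mV₀) = 3.34 × √(2·1·6.82) = 12.34.
A new bound state (alternating even/odd) appears each time z₀ passes a multiple of π/2, so N = ⌊2z₀/π⌋ + 1 = ⌊7.853⌋ + 1 = 8.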